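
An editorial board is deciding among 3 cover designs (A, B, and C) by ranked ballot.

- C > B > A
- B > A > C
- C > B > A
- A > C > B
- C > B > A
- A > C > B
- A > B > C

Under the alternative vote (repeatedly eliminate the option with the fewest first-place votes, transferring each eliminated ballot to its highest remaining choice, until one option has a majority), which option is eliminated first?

Round 1: A 3, C 3, B 1. B has the fewest and is eliminated.
Round 2: A 4, C 3. A has a majority.

B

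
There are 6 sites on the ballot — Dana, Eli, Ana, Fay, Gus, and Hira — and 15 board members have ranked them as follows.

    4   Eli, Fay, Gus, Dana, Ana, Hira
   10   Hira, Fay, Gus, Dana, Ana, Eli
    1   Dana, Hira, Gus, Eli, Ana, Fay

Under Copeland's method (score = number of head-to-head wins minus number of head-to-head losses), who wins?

Hira

Pairwise results:
  Dana vs Eli: Dana wins 11–4.
  Dana vs Ana: Dana wins 15–0.
  Dana vs Fay: Fay wins 14–1.
  Dana vs Gus: Gus wins 14–1.
  Dana vs Hira: Hira wins 10–5.
  Eli vs Ana: Ana wins 10–5.
  Eli vs Fay: Fay wins 10–5.
  Eli vs Gus: Gus wins 11–4.
  Eli vs Hira: Hira wins 11–4.
  Ana vs Fay: Fay wins 14–1.
  Ana vs Gus: Gus wins 15–0.
  Ana vs Hira: Hira wins 11–4.
  Fay vs Gus: Fay wins 14–1.
  Fay vs Hira: Hira wins 11–4.
  Gus vs Hira: Hira wins 11–4.
Copeland scores (wins − losses):
  Dana: 2 − 3 = -1
  Eli: 0 − 5 = -5
  Ana: 1 − 4 = -3
  Fay: 4 − 1 = 3
  Gus: 3 − 2 = 1
  Hira: 5 − 0 = 5
Hira has the best Copeland score.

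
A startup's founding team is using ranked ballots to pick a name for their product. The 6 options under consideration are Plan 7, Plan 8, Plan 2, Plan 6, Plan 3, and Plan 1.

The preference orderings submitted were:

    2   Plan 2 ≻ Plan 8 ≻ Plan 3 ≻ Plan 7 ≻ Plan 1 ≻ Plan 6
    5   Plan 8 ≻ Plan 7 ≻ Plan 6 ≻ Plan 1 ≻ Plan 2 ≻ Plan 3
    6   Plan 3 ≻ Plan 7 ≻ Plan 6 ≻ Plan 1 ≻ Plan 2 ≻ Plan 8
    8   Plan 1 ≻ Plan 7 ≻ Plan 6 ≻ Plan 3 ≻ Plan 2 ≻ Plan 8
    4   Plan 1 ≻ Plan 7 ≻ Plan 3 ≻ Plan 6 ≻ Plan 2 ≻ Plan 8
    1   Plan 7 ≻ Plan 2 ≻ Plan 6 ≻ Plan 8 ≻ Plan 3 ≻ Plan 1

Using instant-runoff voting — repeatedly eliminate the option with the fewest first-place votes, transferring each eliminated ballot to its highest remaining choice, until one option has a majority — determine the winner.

Round 1: Plan 1 12, Plan 3 6, Plan 8 5, Plan 2 2, Plan 7 1, Plan 6 0. Plan 6 has the fewest and is eliminated.
Round 2: Plan 1 12, Plan 3 6, Plan 8 5, Plan 2 2, Plan 7 1. Plan 7 has the fewest and is eliminated.
Round 3: Plan 1 12, Plan 3 6, Plan 8 5, Plan 2 3. Plan 2 has the fewest and is eliminated.
Round 4: Plan 1 12, Plan 8 8, Plan 3 6. Plan 3 has the fewest and is eliminated.
Round 5: Plan 1 18, Plan 8 8. Plan 1 has a majority.

Plan 1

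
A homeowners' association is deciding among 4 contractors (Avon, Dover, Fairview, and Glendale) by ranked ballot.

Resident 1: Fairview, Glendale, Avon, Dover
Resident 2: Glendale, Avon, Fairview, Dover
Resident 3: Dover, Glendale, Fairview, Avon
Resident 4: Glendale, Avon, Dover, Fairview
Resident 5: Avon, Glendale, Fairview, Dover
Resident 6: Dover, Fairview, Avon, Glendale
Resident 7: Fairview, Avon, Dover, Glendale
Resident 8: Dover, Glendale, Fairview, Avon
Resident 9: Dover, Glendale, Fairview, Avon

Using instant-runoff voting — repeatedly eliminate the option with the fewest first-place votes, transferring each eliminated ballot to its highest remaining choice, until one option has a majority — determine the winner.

Round 1: Dover 4, Fairview 2, Glendale 2, Avon 1. Avon has the fewest and is eliminated.
Round 2: Dover 4, Glendale 3, Fairview 2. Fairview has the fewest and is eliminated.
Round 3: Dover 5, Glendale 4. Dover has a majority.

Dover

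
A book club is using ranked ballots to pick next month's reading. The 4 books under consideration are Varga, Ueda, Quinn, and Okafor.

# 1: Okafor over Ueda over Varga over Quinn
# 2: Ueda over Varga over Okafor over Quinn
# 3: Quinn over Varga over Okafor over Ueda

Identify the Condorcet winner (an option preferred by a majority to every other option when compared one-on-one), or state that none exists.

Head-to-head results (3 voters total):
Varga vs Ueda: Ueda wins 2–1.
Varga vs Quinn: Varga wins 2–1.
Varga vs Okafor: Varga wins 2–1.
Ueda vs Quinn: Ueda wins 2–1.
Ueda vs Okafor: Okafor wins 2–1.
Quinn vs Okafor: Okafor wins 2–1.
No candidate beats all others: Varga beats Okafor beats Ueda beats Varga, a majority cycle.

None — there is no Condorcet winner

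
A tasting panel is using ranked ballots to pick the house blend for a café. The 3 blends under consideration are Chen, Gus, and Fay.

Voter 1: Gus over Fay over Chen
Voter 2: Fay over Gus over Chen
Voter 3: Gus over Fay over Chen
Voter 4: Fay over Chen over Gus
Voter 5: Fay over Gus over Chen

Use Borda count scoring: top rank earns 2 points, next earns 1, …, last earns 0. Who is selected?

Fay

Borda scores:
  Chen: 0 + 0 + 0 + 1 + 0 = 1
  Gus: 2 + 1 + 2 + 0 + 1 = 6
  Fay: 1 + 2 + 1 + 2 + 2 = 8
Fay has the highest total.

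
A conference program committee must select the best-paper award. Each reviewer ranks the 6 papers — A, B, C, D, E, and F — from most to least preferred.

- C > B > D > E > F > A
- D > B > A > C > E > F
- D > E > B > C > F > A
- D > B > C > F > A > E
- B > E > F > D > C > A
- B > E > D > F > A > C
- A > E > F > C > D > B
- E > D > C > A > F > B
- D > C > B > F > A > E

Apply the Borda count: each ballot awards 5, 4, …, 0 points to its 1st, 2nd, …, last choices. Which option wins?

Borda scores:
  A: 0 + 3 + 0 + 1 + 0 + 1 + 5 + 2 + 1 = 13
  B: 4 + 4 + 3 + 4 + 5 + 5 + 0 + 0 + 3 = 28
  C: 5 + 2 + 2 + 3 + 1 + 0 + 2 + 3 + 4 = 22
  D: 3 + 5 + 5 + 5 + 2 + 3 + 1 + 4 + 5 = 33
  E: 2 + 1 + 4 + 0 + 4 + 4 + 4 + 5 + 0 = 24
  F: 1 + 0 + 1 + 2 + 3 + 2 + 3 + 1 + 2 = 15
D has the highest total.

D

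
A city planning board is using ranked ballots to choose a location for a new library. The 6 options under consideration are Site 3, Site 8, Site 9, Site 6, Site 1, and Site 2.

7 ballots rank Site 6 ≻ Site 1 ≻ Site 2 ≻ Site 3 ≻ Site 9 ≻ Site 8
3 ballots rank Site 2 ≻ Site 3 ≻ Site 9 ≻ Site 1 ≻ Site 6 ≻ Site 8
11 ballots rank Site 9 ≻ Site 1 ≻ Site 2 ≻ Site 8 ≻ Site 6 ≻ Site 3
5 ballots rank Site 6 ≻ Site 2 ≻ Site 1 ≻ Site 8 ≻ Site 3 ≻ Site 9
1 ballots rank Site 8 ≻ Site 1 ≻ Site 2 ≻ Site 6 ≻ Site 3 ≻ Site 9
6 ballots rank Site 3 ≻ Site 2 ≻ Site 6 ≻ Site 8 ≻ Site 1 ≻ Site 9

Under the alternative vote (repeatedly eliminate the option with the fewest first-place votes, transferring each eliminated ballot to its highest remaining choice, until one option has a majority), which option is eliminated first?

Round 1: Site 6 12, Site 9 11, Site 3 6, Site 2 3, Site 8 1, Site 1 0. Site 1 has the fewest and is eliminated.
Round 2: Site 6 12, Site 9 11, Site 3 6, Site 2 3, Site 8 1. Site 8 has the fewest and is eliminated.
Round 3: Site 6 12, Site 9 11, Site 3 6, Site 2 4. Site 2 has the fewest and is eliminated.
Round 4: Site 6 13, Site 9 11, Site 3 9. Site 3 has the fewest and is eliminated.
Round 5: Site 6 19, Site 9 14. Site 6 has a majority.

Site 1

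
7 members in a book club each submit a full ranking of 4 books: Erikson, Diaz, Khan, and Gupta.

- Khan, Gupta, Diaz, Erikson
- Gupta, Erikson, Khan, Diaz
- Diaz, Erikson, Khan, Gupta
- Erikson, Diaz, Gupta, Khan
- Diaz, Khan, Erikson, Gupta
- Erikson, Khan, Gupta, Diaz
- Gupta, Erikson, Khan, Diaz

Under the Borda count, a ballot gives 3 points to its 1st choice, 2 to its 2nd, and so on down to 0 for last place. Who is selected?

Erikson

Borda scores:
  Erikson: 0 + 2 + 2 + 3 + 1 + 3 + 2 = 13
  Diaz: 1 + 0 + 3 + 2 + 3 + 0 + 0 = 9
  Khan: 3 + 1 + 1 + 0 + 2 + 2 + 1 = 10
  Gupta: 2 + 3 + 0 + 1 + 0 + 1 + 3 = 10
Erikson has the highest total.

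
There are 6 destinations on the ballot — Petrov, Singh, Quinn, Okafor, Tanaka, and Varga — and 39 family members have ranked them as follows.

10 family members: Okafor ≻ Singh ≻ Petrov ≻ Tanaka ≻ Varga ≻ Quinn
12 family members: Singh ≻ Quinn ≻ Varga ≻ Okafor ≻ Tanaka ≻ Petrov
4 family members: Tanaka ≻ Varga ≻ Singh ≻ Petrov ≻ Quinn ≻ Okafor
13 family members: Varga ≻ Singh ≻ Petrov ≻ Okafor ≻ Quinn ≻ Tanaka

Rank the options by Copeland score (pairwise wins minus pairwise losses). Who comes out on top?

Pairwise results:
  Petrov vs Singh: Singh wins 39–0.
  Petrov vs Quinn: Petrov wins 27–12.
  Petrov vs Okafor: Okafor wins 22–17.
  Petrov vs Tanaka: Petrov wins 23–16.
  Petrov vs Varga: Varga wins 29–10.
  Singh vs Quinn: Singh wins 39–0.
  Singh vs Okafor: Singh wins 29–10.
  Singh vs Tanaka: Singh wins 35–4.
  Singh vs Varga: Singh wins 22–17.
  Quinn vs Okafor: Okafor wins 23–16.
  Quinn vs Tanaka: Quinn wins 25–14.
  Quinn vs Varga: Varga wins 27–12.
  Okafor vs Tanaka: Okafor wins 35–4.
  Okafor vs Varga: Varga wins 29–10.
  Tanaka vs Varga: Varga wins 25–14.
Copeland scores (wins − losses):
  Petrov: 2 − 3 = -1
  Singh: 5 − 0 = 5
  Quinn: 1 − 4 = -3
  Okafor: 3 − 2 = 1
  Tanaka: 0 − 5 = -5
  Varga: 4 − 1 = 3
Singh has the best Copeland score.

Singh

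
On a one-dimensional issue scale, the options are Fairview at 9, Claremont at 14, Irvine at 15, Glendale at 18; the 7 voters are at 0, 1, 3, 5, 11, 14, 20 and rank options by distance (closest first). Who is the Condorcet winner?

Fairview

With single-peaked preferences on a line, the Condorcet winner is the candidate closest to the median voter.
The median voter (position 5) is closest to Fairview at 9.
Check: Fairview vs Irvine — voters closer to Fairview: 5 of 7.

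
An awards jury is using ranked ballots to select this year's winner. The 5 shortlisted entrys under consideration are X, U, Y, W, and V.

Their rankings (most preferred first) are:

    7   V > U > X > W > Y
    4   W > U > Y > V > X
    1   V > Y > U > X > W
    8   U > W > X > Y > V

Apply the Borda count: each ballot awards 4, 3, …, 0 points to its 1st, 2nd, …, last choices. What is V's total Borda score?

Borda scores:
  X: 7·2 + 4·0 + 1 + 8·2 = 31
  U: 7·3 + 4·3 + 2 + 8·4 = 67
  Y: 7·0 + 4·2 + 3 + 8·1 = 19
  W: 7·1 + 4·4 + 0 + 8·3 = 47
  V: 7·4 + 4·1 + 4 + 8·0 = 36

36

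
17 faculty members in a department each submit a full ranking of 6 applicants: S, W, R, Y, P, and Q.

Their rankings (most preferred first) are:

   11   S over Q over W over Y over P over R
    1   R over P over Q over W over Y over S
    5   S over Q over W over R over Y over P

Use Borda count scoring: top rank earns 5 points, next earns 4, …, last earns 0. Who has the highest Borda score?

S

Borda scores:
  S: 11·5 + 0 + 5·5 = 80
  W: 11·3 + 2 + 5·3 = 50
  R: 11·0 + 5 + 5·2 = 15
  Y: 11·2 + 1 + 5·1 = 28
  P: 11·1 + 4 + 5·0 = 15
  Q: 11·4 + 3 + 5·4 = 67
S has the highest total.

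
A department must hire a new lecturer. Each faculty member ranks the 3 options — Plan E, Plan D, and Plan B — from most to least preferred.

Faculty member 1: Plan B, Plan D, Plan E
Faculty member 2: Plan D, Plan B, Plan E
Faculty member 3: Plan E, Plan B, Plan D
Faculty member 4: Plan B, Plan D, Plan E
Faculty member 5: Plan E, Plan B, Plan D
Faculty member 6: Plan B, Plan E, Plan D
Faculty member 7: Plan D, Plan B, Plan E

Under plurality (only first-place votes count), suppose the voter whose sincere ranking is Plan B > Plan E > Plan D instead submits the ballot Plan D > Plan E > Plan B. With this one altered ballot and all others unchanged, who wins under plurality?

First-place totals with the altered ballot: Plan E 2, Plan D 3, Plan B 2.
The switch changes the winner from Plan B to Plan D.

Plan D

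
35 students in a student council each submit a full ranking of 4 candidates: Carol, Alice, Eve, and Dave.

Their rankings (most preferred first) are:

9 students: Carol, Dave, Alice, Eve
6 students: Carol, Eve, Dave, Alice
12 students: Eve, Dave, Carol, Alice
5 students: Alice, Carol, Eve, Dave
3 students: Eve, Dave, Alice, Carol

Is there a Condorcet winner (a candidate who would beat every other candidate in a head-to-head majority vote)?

Head-to-head results (35 voters total):
Carol vs Alice: Carol wins 27–8.
Carol vs Eve: Carol wins 20–15.
Carol vs Dave: Carol wins 20–15.
Alice vs Eve: Eve wins 21–14.
Alice vs Dave: Dave wins 30–5.
Eve vs Dave: Eve wins 26–9.
Carol beats each rival — Alice (27–8), Eve (20–15), Dave (20–15) — so Carol is the Condorcet winner.

Yes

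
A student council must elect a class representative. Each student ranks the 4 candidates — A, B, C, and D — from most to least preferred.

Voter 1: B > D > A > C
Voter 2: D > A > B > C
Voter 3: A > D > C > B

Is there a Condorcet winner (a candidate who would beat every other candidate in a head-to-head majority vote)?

Head-to-head results (3 voters total):
A vs B: A wins 2–1.
A vs C: A wins 3–0.
A vs D: D wins 2–1.
B vs C: B wins 2–1.
B vs D: D wins 2–1.
C vs D: D wins 3–0.
D beats each rival — A (2–1), B (2–1), C (3–0) — so D is the Condorcet winner.

Yes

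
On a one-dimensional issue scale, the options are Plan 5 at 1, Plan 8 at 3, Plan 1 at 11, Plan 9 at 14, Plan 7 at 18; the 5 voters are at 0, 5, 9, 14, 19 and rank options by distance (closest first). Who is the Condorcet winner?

With single-peaked preferences on a line, the Condorcet winner is the candidate closest to the median voter.
The median voter (position 9) is closest to Plan 1 at 11.
Check: Plan 1 vs Plan 7 — voters closer to Plan 1: 4 of 5.

Plan 1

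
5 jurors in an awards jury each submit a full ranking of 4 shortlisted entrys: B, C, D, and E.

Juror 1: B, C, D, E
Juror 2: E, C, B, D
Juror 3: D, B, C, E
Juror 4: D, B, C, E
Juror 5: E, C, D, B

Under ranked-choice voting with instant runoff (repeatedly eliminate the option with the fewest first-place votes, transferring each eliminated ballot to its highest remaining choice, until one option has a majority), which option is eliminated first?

Round 1: D 2, E 2, B 1, C 0. C has the fewest and is eliminated.
Round 2: D 2, E 2, B 1. B has the fewest and is eliminated.
Round 3: D 3, E 2. D has a majority.

C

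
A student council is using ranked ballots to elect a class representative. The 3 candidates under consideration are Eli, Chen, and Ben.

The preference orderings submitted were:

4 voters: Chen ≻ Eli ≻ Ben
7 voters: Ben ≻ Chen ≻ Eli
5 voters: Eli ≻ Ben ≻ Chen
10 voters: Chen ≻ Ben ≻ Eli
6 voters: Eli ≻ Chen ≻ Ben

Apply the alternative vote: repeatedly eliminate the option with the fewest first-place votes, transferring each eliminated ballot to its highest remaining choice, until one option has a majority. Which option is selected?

Round 1: Chen 14, Eli 11, Ben 7. Ben has the fewest and is eliminated.
Round 2: Chen 21, Eli 11. Chen has a majority.

Chen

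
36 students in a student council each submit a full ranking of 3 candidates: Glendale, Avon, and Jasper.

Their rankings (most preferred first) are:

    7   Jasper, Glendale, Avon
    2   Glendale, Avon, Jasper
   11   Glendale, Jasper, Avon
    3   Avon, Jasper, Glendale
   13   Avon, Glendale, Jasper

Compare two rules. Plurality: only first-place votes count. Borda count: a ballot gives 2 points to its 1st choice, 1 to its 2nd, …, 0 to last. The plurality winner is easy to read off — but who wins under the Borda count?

Glendale

Plurality first-place counts: Glendale 13, Avon 16, Jasper 7 → Avon.
Borda totals: Glendale 46, Avon 34, Jasper 28 → Glendale.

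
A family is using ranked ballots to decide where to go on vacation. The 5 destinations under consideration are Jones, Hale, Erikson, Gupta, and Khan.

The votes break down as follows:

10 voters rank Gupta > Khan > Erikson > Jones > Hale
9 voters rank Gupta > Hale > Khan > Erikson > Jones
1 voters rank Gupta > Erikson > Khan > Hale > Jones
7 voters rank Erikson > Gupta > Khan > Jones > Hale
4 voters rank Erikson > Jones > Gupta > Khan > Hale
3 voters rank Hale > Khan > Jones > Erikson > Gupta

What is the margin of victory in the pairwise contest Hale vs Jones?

Ballots ranking Hale above Jones: 9+1+3 = 13.
Ballots ranking Jones above Hale: 10+7+4 = 21.
Jones wins 21–13, a margin of 8.

8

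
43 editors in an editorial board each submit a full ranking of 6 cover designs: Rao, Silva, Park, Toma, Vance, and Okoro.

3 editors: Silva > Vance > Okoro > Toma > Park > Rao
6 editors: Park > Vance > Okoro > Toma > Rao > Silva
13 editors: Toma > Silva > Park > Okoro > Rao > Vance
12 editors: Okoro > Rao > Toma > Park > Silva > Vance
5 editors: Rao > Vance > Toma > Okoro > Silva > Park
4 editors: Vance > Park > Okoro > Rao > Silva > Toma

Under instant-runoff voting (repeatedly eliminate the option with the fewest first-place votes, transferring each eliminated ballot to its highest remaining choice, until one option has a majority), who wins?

Toma

Round 1: Toma 13, Okoro 12, Park 6, Rao 5, Vance 4, Silva 3. Silva has the fewest and is eliminated.
Round 2: Toma 13, Okoro 12, Vance 7, Park 6, Rao 5. Rao has the fewest and is eliminated.
Round 3: Toma 13, Vance 12, Okoro 12, Park 6. Park has the fewest and is eliminated.
Round 4: Vance 18, Toma 13, Okoro 12. Okoro has the fewest and is eliminated.
Round 5: Toma 25, Vance 18. Toma has a majority.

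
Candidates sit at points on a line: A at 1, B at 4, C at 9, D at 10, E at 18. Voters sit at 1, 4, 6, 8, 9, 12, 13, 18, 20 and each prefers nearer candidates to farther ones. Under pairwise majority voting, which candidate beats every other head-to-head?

With single-peaked preferences on a line, the Condorcet winner is the candidate closest to the median voter.
The median voter (position 9) is closest to C at 9.
Check: C vs E — voters closer to C: 7 of 9.

C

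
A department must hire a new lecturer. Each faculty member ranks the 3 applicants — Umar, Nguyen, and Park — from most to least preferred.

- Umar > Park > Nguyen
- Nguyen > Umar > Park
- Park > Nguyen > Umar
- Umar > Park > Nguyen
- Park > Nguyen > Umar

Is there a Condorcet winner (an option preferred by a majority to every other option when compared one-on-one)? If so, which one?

Head-to-head results (5 voters total):
Umar vs Nguyen: Nguyen wins 3–2.
Umar vs Park: Umar wins 3–2.
Nguyen vs Park: Park wins 4–1.
No candidate beats all others: Umar beats Park beats Nguyen beats Umar, a majority cycle.

There is no Condorcet winner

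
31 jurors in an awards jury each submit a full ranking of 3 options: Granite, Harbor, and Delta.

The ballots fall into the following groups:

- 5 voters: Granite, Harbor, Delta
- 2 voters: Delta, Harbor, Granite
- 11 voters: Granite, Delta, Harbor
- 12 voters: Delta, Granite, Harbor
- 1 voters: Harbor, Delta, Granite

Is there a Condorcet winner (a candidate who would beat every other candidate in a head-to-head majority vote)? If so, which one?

Granite

Head-to-head results (31 voters total):
Granite vs Harbor: Granite wins 28–3.
Granite vs Delta: Granite wins 16–15.
Harbor vs Delta: Delta wins 25–6.
Granite beats each rival — Harbor (28–3), Delta (16–15) — so Granite is the Condorcet winner.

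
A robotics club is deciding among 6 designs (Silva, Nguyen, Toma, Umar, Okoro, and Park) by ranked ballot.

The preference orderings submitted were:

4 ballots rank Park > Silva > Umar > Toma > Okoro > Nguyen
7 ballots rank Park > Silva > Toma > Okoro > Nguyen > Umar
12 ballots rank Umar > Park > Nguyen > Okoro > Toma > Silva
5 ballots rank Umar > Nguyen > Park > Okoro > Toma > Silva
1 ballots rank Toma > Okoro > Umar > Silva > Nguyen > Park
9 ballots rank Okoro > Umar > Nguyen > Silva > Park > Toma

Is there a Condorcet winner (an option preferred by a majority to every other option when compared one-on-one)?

Yes

Head-to-head results (38 voters total):
Silva vs Nguyen: Nguyen wins 26–12.
Silva vs Toma: Silva wins 20–18.
Silva vs Umar: Umar wins 27–11.
Silva vs Okoro: Okoro wins 27–11.
Silva vs Park: Park wins 28–10.
Nguyen vs Toma: Nguyen wins 26–12.
Nguyen vs Umar: Umar wins 31–7.
Nguyen vs Okoro: Okoro wins 21–17.
Nguyen vs Park: Park wins 23–15.
Toma vs Umar: Umar wins 30–8.
Toma vs Okoro: Okoro wins 26–12.
Toma vs Park: Park wins 37–1.
Umar vs Okoro: Umar wins 21–17.
Umar vs Park: Umar wins 27–11.
Okoro vs Park: Park wins 28–10.
Umar beats each rival — Silva (27–11), Nguyen (31–7), Toma (30–8), Okoro (21–17), Park (27–11) — so Umar is the Condorcet winner.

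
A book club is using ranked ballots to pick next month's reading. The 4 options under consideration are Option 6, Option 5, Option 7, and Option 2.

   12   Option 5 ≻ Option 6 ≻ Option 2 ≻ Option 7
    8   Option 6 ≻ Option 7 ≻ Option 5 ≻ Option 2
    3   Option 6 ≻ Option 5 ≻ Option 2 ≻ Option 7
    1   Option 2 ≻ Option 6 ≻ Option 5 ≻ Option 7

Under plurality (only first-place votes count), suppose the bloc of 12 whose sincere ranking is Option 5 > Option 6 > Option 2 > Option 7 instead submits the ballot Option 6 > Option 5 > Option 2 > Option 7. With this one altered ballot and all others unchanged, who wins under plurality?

First-place totals with the altered ballot: Option 6 23, Option 5 0, Option 7 0, Option 2 1.
The switch changes the winner from Option 5 to Option 6.

Option 6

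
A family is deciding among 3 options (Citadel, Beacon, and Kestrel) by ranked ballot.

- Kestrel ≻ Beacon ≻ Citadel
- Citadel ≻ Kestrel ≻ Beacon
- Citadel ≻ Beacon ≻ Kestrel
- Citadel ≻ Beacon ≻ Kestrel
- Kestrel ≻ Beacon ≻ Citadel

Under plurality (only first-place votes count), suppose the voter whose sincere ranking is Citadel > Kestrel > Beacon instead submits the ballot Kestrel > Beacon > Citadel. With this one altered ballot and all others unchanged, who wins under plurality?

Kestrel

First-place totals with the altered ballot: Citadel 2, Beacon 0, Kestrel 3.
The switch changes the winner from Citadel to Kestrel.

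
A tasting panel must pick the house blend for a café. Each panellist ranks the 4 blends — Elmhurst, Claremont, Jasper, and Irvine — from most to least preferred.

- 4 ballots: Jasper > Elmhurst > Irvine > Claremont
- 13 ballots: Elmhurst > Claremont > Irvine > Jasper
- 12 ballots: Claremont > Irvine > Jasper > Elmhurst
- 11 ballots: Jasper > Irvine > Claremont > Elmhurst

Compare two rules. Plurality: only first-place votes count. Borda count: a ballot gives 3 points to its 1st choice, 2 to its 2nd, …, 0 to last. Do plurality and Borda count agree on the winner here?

No

Plurality first-place counts: Elmhurst 13, Claremont 12, Jasper 15, Irvine 0 → Jasper.
Borda totals: Elmhurst 47, Claremont 73, Jasper 57, Irvine 63 → Claremont.
The two rules disagree: plurality picks Jasper, Borda picks Claremont.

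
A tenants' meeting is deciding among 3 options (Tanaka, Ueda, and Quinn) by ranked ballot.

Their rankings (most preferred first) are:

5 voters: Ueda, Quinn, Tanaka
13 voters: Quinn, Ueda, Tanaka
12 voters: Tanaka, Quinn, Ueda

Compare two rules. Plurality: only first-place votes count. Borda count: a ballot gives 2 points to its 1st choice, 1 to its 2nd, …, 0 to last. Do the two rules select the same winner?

Yes

Plurality first-place counts: Tanaka 12, Ueda 5, Quinn 13 → Quinn.
Borda totals: Tanaka 24, Ueda 23, Quinn 43 → Quinn.
The two rules agree on Quinn.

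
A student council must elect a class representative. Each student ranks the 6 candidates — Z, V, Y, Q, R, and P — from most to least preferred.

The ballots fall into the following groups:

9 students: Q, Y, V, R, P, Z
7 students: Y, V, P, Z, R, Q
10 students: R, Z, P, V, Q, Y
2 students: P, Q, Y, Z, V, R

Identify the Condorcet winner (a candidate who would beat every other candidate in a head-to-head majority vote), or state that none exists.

There is no Condorcet winner

Head-to-head results (28 voters total):
Z vs V: V wins 16–12.
Z vs Y: Y wins 18–10.
Z vs Q: Z wins 17–11.
Z vs R: R wins 19–9.
Z vs P: P wins 18–10.
V vs Y: Y wins 18–10.
V vs Q: V wins 17–11.
V vs R: V wins 18–10.
V vs P: V wins 16–12.
Y vs Q: Q wins 21–7.
Y vs R: Y wins 18–10.
Y vs P: Y wins 16–12.
Q vs R: R wins 17–11.
Q vs P: P wins 19–9.
R vs P: R wins 19–9.
No candidate beats all others: Z beats Q beats Y beats Z, a majority cycle.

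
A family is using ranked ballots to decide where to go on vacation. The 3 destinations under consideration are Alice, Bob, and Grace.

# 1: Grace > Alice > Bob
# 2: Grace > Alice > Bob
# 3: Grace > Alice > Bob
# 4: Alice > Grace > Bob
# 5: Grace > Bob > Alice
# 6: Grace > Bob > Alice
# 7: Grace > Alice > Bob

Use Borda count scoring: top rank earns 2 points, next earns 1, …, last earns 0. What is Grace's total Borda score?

13

Borda scores:
  Alice: 1 + 1 + 1 + 2 + 0 + 0 + 1 = 6
  Bob: 0 + 0 + 0 + 0 + 1 + 1 + 0 = 2
  Grace: 2 + 2 + 2 + 1 + 2 + 2 + 2 = 13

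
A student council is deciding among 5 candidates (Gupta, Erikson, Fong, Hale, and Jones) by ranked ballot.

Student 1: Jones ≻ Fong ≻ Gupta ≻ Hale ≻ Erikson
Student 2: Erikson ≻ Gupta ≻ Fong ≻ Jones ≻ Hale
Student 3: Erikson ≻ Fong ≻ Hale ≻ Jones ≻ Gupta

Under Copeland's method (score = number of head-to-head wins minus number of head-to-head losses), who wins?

Erikson

Pairwise results:
  Gupta vs Erikson: Erikson wins 2–1.
  Gupta vs Fong: Fong wins 2–1.
  Gupta vs Hale: Gupta wins 2–1.
  Gupta vs Jones: Jones wins 2–1.
  Erikson vs Fong: Erikson wins 2–1.
  Erikson vs Hale: Erikson wins 2–1.
  Erikson vs Jones: Erikson wins 2–1.
  Fong vs Hale: Fong wins 3–0.
  Fong vs Jones: Fong wins 2–1.
  Hale vs Jones: Jones wins 2–1.
Copeland scores (wins − losses):
  Gupta: 1 − 3 = -2
  Erikson: 4 − 0 = 4
  Fong: 3 − 1 = 2
  Hale: 0 − 4 = -4
  Jones: 2 − 2 = 0
Erikson has the best Copeland score.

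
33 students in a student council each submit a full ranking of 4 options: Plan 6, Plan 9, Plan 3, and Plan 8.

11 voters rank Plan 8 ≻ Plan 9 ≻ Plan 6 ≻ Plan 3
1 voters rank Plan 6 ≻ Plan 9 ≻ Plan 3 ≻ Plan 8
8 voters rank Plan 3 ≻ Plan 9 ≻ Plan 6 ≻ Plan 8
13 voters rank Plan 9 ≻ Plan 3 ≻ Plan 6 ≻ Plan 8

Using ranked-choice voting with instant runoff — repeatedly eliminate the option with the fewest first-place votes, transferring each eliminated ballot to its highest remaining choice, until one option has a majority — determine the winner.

Round 1: Plan 9 13, Plan 8 11, Plan 3 8, Plan 6 1. Plan 6 has the fewest and is eliminated.
Round 2: Plan 9 14, Plan 8 11, Plan 3 8. Plan 3 has the fewest and is eliminated.
Round 3: Plan 9 22, Plan 8 11. Plan 9 has a majority.

Plan 9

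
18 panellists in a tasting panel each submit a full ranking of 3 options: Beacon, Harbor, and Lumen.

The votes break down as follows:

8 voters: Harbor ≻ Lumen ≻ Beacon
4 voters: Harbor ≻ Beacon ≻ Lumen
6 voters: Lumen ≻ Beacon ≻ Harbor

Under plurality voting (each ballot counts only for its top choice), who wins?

Harbor

First-place vote totals:
  Beacon: 0
  Harbor: 12
  Lumen: 6
Harbor has the most first-place votes.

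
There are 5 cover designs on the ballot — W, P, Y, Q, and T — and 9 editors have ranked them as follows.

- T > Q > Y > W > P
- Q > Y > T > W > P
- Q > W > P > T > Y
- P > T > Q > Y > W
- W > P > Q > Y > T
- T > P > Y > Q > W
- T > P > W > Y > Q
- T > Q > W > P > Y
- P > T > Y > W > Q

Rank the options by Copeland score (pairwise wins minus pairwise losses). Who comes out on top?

T

Pairwise results:
  W vs P: W wins 5–4.
  W vs Y: Y wins 5–4.
  W vs Q: Q wins 6–3.
  W vs T: T wins 7–2.
  P vs Y: P wins 7–2.
  P vs Q: P wins 5–4.
  P vs T: T wins 5–4.
  Y vs Q: Q wins 6–3.
  Y vs T: T wins 7–2.
  Q vs T: T wins 6–3.
Copeland scores (wins − losses):
  W: 1 − 3 = -2
  P: 2 − 2 = 0
  Y: 1 − 3 = -2
  Q: 2 − 2 = 0
  T: 4 − 0 = 4
T has the best Copeland score.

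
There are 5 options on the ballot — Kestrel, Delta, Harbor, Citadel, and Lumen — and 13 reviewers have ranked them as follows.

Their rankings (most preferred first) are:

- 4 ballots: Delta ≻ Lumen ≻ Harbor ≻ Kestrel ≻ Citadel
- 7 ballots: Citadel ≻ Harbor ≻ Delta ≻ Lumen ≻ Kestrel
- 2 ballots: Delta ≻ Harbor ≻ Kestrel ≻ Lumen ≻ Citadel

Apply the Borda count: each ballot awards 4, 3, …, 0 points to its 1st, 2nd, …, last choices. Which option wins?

Delta

Borda scores:
  Kestrel: 4·1 + 7·0 + 2·2 = 8
  Delta: 4·4 + 7·2 + 2·4 = 38
  Harbor: 4·2 + 7·3 + 2·3 = 35
  Citadel: 4·0 + 7·4 + 2·0 = 28
  Lumen: 4·3 + 7·1 + 2·1 = 21
Delta has the highest total.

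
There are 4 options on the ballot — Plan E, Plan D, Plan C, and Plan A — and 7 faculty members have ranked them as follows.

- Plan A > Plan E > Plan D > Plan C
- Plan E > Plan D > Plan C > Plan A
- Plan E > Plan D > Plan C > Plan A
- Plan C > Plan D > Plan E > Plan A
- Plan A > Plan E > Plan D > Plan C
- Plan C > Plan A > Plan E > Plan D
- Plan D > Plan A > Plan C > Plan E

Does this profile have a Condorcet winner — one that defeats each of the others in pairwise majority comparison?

Head-to-head results (7 voters total):
Plan E vs Plan D: Plan E wins 5–2.
Plan E vs Plan C: Plan E wins 4–3.
Plan E vs Plan A: Plan A wins 4–3.
Plan D vs Plan C: Plan D wins 5–2.
Plan D vs Plan A: Plan D wins 4–3.
Plan C vs Plan A: Plan C wins 4–3.
No candidate beats all others: Plan E beats Plan D beats Plan A beats Plan E, a majority cycle.

No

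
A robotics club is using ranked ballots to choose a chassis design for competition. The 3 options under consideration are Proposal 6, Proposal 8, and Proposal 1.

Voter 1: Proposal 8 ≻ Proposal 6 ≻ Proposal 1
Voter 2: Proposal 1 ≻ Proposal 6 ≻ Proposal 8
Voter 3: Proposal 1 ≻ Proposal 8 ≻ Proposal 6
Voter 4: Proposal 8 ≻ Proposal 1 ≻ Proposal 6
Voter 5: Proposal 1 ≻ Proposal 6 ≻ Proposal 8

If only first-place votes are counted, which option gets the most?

First-place vote totals:
  Proposal 6: 0
  Proposal 8: 2
  Proposal 1: 3
Proposal 1 has the most first-place votes.

Proposal 1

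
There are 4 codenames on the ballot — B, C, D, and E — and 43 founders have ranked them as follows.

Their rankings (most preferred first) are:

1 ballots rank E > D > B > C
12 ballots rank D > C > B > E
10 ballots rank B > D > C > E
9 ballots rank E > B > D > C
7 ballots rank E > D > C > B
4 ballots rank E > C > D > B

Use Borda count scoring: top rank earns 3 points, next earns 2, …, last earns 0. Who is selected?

Borda scores:
  B: 1 + 12·1 + 10·3 + 9·2 + 7·0 + 4·0 = 61
  C: 0 + 12·2 + 10·1 + 9·0 + 7·1 + 4·2 = 49
  D: 2 + 12·3 + 10·2 + 9·1 + 7·2 + 4·1 = 85
  E: 3 + 12·0 + 10·0 + 9·3 + 7·3 + 4·3 = 63
D has the highest total.

D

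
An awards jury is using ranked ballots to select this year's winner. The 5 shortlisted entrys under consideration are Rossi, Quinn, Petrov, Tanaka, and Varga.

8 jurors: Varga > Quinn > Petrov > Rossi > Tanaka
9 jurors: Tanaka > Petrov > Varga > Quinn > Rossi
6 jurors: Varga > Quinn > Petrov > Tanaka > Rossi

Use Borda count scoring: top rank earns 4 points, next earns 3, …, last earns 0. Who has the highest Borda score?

Borda scores:
  Rossi: 8·1 + 9·0 + 6·0 = 8
  Quinn: 8·3 + 9·1 + 6·3 = 51
  Petrov: 8·2 + 9·3 + 6·2 = 55
  Tanaka: 8·0 + 9·4 + 6·1 = 42
  Varga: 8·4 + 9·2 + 6·4 = 74
Varga has the highest total.

Varga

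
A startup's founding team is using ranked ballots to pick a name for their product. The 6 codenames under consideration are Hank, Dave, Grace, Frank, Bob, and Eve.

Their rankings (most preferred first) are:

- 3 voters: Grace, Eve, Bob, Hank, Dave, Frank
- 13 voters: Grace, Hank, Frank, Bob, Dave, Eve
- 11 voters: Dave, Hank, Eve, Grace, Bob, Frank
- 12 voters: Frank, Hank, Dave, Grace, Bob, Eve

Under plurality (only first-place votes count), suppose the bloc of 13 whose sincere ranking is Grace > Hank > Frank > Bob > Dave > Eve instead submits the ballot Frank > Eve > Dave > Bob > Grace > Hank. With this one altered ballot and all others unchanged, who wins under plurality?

First-place totals with the altered ballot: Hank 0, Dave 11, Grace 3, Frank 25, Bob 0, Eve 0.
The switch changes the winner from Grace to Frank.

Frank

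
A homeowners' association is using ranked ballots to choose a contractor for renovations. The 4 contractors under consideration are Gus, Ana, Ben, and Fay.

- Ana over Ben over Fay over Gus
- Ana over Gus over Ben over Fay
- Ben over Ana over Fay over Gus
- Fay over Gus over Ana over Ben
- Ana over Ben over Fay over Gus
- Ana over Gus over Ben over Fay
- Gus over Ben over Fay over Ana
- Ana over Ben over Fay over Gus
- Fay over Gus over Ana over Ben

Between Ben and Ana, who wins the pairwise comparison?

Ballots ranking Ben above Ana: 2.
Ballots ranking Ana above Ben: 7.
Ana wins the head-to-head, 7–2.

Ana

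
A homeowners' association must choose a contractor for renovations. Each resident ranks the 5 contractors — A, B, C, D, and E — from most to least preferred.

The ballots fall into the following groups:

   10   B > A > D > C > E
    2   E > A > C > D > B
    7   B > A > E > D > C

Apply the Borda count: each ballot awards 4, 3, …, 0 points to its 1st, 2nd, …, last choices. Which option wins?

B

Borda scores:
  A: 10·3 + 2·3 + 7·3 = 57
  B: 10·4 + 2·0 + 7·4 = 68
  C: 10·1 + 2·2 + 7·0 = 14
  D: 10·2 + 2·1 + 7·1 = 29
  E: 10·0 + 2·4 + 7·2 = 22
B has the highest total.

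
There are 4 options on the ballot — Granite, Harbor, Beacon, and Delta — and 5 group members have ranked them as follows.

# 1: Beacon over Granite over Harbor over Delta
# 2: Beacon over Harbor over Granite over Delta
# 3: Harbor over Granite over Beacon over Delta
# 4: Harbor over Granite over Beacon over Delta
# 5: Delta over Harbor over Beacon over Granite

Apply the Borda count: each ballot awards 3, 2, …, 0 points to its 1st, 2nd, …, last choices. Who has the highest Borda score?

Borda scores:
  Granite: 2 + 1 + 2 + 2 + 0 = 7
  Harbor: 1 + 2 + 3 + 3 + 2 = 11
  Beacon: 3 + 3 + 1 + 1 + 1 = 9
  Delta: 0 + 0 + 0 + 0 + 3 = 3
Harbor has the highest total.

Harbor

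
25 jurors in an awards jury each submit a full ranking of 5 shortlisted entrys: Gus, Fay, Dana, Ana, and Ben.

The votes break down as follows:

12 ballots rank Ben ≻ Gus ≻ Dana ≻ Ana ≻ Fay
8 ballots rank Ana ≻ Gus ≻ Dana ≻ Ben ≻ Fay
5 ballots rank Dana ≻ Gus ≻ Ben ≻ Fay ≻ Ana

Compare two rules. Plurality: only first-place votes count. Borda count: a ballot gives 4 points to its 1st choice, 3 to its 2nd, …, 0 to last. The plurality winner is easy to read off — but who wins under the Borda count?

Gus

Plurality first-place counts: Gus 0, Fay 0, Dana 5, Ana 8, Ben 12 → Ben.
Borda totals: Gus 75, Fay 5, Dana 60, Ana 44, Ben 66 → Gus.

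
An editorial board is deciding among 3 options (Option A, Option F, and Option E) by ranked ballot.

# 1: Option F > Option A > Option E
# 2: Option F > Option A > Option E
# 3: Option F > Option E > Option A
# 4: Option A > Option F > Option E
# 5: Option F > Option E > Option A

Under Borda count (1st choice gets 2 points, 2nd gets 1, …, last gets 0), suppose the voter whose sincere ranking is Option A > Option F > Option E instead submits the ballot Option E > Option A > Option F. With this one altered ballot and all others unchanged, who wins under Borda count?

Borda totals with the altered ballot: Option A 3, Option F 8, Option E 4.
The winner is unchanged: still Option F.

Option F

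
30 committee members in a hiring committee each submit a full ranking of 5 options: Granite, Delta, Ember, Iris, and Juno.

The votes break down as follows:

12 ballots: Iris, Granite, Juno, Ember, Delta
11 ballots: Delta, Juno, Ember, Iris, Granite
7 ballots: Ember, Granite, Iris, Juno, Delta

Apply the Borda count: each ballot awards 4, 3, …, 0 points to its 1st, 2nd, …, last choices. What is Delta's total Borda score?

44

Borda scores:
  Granite: 12·3 + 11·0 + 7·3 = 57
  Delta: 12·0 + 11·4 + 7·0 = 44
  Ember: 12·1 + 11·2 + 7·4 = 62
  Iris: 12·4 + 11·1 + 7·2 = 73
  Juno: 12·2 + 11·3 + 7·1 = 64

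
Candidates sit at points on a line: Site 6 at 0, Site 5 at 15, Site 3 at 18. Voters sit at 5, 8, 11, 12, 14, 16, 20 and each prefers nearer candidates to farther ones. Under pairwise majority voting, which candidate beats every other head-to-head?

With single-peaked preferences on a line, the Condorcet winner is the candidate closest to the median voter.
The median voter (position 12) is closest to Site 5 at 15.
Check: Site 5 vs Site 3 — voters closer to Site 5: 6 of 7.

Site 5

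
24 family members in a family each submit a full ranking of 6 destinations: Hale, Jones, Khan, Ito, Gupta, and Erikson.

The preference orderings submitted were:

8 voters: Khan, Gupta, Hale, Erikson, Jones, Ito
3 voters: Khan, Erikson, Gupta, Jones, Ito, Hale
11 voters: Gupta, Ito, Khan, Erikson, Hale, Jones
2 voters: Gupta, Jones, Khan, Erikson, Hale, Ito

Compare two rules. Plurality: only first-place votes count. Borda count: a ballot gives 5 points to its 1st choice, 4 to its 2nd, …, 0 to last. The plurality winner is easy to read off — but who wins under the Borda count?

Plurality first-place counts: Hale 0, Jones 0, Khan 11, Ito 0, Gupta 13, Erikson 0 → Gupta.
Borda totals: Hale 37, Jones 22, Khan 94, Ito 47, Gupta 106, Erikson 54 → Gupta.

Gupta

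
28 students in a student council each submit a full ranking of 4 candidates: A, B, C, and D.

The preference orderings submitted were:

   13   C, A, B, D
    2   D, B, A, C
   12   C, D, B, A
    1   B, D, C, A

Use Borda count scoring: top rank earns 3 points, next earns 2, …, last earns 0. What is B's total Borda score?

Borda scores:
  A: 13·2 + 2·1 + 12·0 + 0 = 28
  B: 13·1 + 2·2 + 12·1 + 3 = 32
  C: 13·3 + 2·0 + 12·3 + 1 = 76
  D: 13·0 + 2·3 + 12·2 + 2 = 32

32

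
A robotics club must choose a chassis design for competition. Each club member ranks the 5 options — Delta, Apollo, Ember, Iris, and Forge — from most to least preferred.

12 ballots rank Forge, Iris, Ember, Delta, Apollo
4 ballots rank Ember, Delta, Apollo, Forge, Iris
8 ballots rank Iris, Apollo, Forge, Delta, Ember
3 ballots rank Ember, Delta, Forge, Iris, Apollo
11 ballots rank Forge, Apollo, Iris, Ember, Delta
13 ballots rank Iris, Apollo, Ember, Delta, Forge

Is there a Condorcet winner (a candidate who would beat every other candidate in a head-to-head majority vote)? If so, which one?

Head-to-head results (51 voters total):
Delta vs Apollo: Apollo wins 32–19.
Delta vs Ember: Ember wins 43–8.
Delta vs Iris: Iris wins 44–7.
Delta vs Forge: Forge wins 31–20.
Apollo vs Ember: Apollo wins 32–19.
Apollo vs Iris: Iris wins 36–15.
Apollo vs Forge: Forge wins 26–25.
Ember vs Iris: Iris wins 44–7.
Ember vs Forge: Forge wins 31–20.
Iris vs Forge: Forge wins 30–21.
Forge beats each rival — Delta (31–20), Apollo (26–25), Ember (31–20), Iris (30–21) — so Forge is the Condorcet winner.

Forge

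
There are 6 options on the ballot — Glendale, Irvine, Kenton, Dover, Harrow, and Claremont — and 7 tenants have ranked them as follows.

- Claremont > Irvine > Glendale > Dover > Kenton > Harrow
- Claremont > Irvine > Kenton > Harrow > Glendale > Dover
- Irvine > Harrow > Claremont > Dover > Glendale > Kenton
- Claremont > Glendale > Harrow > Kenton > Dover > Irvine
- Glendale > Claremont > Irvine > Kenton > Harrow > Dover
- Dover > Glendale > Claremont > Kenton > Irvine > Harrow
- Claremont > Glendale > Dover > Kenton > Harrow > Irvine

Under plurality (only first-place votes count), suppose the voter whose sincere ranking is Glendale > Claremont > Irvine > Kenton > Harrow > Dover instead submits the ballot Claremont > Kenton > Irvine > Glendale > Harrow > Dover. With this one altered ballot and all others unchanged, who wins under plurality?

First-place totals with the altered ballot: Glendale 0, Irvine 1, Kenton 0, Dover 1, Harrow 0, Claremont 5.
The winner is unchanged: still Claremont.

Claremont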